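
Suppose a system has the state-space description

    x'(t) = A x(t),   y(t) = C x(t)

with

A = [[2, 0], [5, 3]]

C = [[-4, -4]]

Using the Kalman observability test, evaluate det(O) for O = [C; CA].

CA = [[-28, -12]]
Observability matrix O = [C; CA] = [[-4, -4], [-28, -12]]
det(O) = (-4)·(-12) - (-4)·(-28) = 48 - 112 = -64
Since det(O) ≠ 0, rank(O) = 2 and the system is completely observable.

-64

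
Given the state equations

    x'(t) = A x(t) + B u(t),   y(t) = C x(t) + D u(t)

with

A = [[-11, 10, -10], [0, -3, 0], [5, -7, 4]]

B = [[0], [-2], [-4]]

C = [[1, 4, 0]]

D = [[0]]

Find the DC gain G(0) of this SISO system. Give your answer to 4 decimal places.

0.6667

G(0) = C(-A)^{-1}B + D = -C A^{-1} B + D.
det A = -18, so A^{-1} = (1/-18)·adj(A) = [[2/3, -5/3, 5/3], [0, -1/3, 0], [-5/6, 3/2, -11/6]]
A^{-1} B = [-10/3, 2/3, 13/3]^T
C A^{-1} B = -2/3
G(0) = D - C A^{-1} B = 0 - (-2/3) = 2/3 ≈ 0.6667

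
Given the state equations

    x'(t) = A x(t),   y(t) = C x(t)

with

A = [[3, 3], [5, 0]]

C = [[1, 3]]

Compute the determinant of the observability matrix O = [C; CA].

CA = [[18, 3]]
Observability matrix O = [C; CA] = [[1, 3], [18, 3]]
det(O) = 1·3 - 3·18 = 3 - 54 = -51
Since det(O) ≠ 0, rank(O) = 2 and the system is completely observable.

-51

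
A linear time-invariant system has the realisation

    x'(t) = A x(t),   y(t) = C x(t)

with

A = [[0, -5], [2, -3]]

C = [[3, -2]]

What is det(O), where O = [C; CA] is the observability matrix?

-35

CA = [[-4, -9]]
Observability matrix O = [C; CA] = [[3, -2], [-4, -9]]
det(O) = 3·(-9) - (-2)·(-4) = -27 - 8 = -35
Since det(O) ≠ 0, rank(O) = 2 and the system is completely observable.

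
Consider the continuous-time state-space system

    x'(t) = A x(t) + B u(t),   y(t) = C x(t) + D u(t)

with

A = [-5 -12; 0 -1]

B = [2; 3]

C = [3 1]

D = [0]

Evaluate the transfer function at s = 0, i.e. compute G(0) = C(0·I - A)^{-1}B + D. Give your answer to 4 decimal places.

G(0) = C(-A)^{-1}B + D = -C A^{-1} B + D.
det A = 5, so A^{-1} = (1/5)·adj(A) = [[-1/5, 12/5], [0, -1]]
A^{-1} B = [34/5, -3]^T
C A^{-1} B = 87/5
G(0) = D - C A^{-1} B = 0 - (87/5) = -87/5 ≈ -17.4000

-17.4000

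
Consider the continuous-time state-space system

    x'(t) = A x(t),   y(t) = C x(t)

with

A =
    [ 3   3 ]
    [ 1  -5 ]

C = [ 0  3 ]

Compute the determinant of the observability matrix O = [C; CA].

-9

CA = [[3, -15]]
Observability matrix O = [C; CA] = [[0, 3], [3, -15]]
det(O) = 0·(-15) - 3·3 = 0 - 9 = -9
Since det(O) ≠ 0, rank(O) = 2 and the system is completely observable.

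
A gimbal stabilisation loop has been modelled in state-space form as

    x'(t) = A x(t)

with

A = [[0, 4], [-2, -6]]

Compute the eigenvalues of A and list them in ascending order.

-4, -2

det(sI - A) = s^2 - (tr A)s + det A, with tr A = 0 + (-6) = -6 and det A = 0·(-6) - 4·(-2) = 0 - (-8) = 8.
So p(s) = det(sI - A) = s^2 + 6s + 8.
Factor s^2 + 6s + 8: two numbers with sum -6 and product 8 are -2 and -4, so s^2 + 6s + 8 = (s + 2)(s + 4).
Hence p(s) = (s + 2) (s + 4), with roots -4, -2.
All eigenvalues have negative real part, so the system is asymptotically stable.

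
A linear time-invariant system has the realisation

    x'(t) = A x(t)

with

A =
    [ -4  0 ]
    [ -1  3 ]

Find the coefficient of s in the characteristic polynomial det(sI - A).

For a 2×2 matrix, det(sI - A) = s^2 - (tr A)s + det A.
tr A = -1, det A = -12.
So p(s) = s^2 + s - 12.
The coefficient of s is 1.

1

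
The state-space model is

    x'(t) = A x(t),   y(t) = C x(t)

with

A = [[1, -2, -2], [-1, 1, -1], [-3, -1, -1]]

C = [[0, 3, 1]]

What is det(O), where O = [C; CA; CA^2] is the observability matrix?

CA = [[-6, 2, -4]]
CA^2 = [[4, 18, 14]]
Observability matrix O = [C; CA; CA^2] = [[0, 3, 1], [-6, 2, -4], [4, 18, 14]]
Expanding along the first row, det(O) = 0·(2·14 - (-4)·18) - 3·((-6)·14 - (-4)·4) + 1·((-6)·18 - 2·4) = 0·100 - 3·(-68) + 1·(-116) = 88
Since det(O) ≠ 0, rank(O) = 3 and the system is completely observable.

88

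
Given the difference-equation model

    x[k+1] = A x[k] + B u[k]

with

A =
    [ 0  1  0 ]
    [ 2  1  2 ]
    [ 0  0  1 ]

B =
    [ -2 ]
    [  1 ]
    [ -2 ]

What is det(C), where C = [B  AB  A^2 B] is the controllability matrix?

140

AB = [[1], [-7], [-2]]
A^2B = [[-7], [-9], [-2]]
Controllability matrix C = [B  AB  A^2B] = [[-2, 1, -7], [1, -7, -9], [-2, -2, -2]]
Expanding along the first row, det(C) = (-2)·((-7)·(-2) - (-9)·(-2)) - 1·(1·(-2) - (-9)·(-2)) + (-7)·(1·(-2) - (-7)·(-2)) = (-2)·(-4) - 1·(-20) + (-7)·(-16) = 140
Since det(C) ≠ 0, rank(C) = 3 and the system is completely controllable.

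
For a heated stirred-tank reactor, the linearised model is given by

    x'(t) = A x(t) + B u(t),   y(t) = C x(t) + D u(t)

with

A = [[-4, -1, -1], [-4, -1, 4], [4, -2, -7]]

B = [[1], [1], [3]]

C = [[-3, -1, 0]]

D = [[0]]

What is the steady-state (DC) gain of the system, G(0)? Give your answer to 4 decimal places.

G(0) = C(-A)^{-1}B + D = -C A^{-1} B + D.
det A = -60, so A^{-1} = (1/-60)·adj(A) = [[-1/4, 1/12, 1/12], [1/5, -8/15, -1/3], [-1/5, 1/5, 0]]
A^{-1} B = [1/12, -4/3, 0]^T
C A^{-1} B = 13/12
G(0) = D - C A^{-1} B = 0 - (13/12) = -13/12 ≈ -1.0833

-1.0833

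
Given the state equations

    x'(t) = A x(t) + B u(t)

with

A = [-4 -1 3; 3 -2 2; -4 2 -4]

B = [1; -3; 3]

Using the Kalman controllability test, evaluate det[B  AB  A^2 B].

AB = [[8], [15], [-22]]
A^2B = [[-113], [-50], [86]]
Controllability matrix C = [B  AB  A^2B] = [[1, 8, -113], [-3, 15, -50], [3, -22, 86]]
Expanding along the first row, det(C) = 1·(15·86 - (-50)·(-22)) - 8·((-3)·86 - (-50)·3) + (-113)·((-3)·(-22) - 15·3) = 1·190 - 8·(-108) + (-113)·21 = -1319
Since det(C) ≠ 0, rank(C) = 3 and the system is completely controllable.

-1319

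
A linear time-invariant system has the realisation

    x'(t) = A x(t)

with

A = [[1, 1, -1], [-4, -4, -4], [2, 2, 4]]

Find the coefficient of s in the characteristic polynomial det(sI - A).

Expand det(sI - A) for the 3×3 matrix.
p(s) = s^3 - s^2 - 2s.
(Check: constant term = det(-A) = (-1)^3 det A = 0; coefficient of s^2 = -tr A = -1.)
The coefficient of s is -2.

-2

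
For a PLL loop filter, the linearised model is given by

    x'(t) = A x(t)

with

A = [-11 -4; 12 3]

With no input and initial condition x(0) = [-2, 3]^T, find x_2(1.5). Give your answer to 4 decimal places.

0.0017

det(sI - A) = s^2 - (tr A)s + det A, with tr A = (-11) + 3 = -8 and det A = (-11)·3 - (-4)·12 = -33 - (-48) = 15.
So p(s) = det(sI - A) = s^2 + 8s + 15.
Factor s^2 + 8s + 15: two numbers with sum -8 and product 15 are -3 and -5, so s^2 + 8s + 15 = (s + 3)(s + 5).
Hence p(s) = (s + 3) (s + 5), with roots -5, -3.
The eigenvalues -5, -3 are distinct and real, so A is diagonalisable and x(t) = e^{At} x(0) = V diag(e^{λ_i t}) V^{-1} x(0), where the columns of V are the eigenvectors.
λ = -5: A - (-5)I = [[-6, -4], [12, 8]]. Row 1 gives (-6)·v1 + (-4)·v2 = 0, so take v_1 = [2, -3]^T.
λ = -3: A - (-3)I = [[-8, -4], [12, 6]]. Row 1 gives (-8)·v1 + (-4)·v2 = 0, so take v_2 = [1, -2]^T.
V = [v_1 v_2] = [[2, 1], [-3, -2]] has det V = -1, so V^{-1} = adj(V)/det V = [[2, 1], [-3, -2]].
Modal coordinates z(0) = V^{-1} x(0): 2·(-2) + 1·3 = -1; (-3)·(-2) + (-2)·3 = 0; so z(0) = [-1, 0]^T.
x_2(t) = Σ_i (v_i)_2 · z_i(0) · e^{λ_i t} (row 2 of V times the modal terms).
x_2(1.5) = (-3)·(-1)·e^{-5·1.5} + (-2)·0·e^{-3·1.5} = 3·0.000553 + 0·0.011109 = 0.0017.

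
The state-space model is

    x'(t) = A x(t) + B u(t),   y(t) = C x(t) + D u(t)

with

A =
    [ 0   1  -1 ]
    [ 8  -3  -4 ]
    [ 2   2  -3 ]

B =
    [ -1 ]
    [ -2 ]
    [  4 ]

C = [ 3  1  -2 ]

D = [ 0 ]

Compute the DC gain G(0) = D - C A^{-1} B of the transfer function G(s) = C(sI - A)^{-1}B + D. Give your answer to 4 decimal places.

G(0) = C(-A)^{-1}B + D = -C A^{-1} B + D.
det A = -6, so A^{-1} = (1/-6)·adj(A) = [[-17/6, -1/6, 7/6], [-8/3, -1/3, 4/3], [-11/3, -1/3, 4/3]]
A^{-1} B = [47/6, 26/3, 29/3]^T
C A^{-1} B = 77/6
G(0) = D - C A^{-1} B = 0 - (77/6) = -77/6 ≈ -12.8333

-12.8333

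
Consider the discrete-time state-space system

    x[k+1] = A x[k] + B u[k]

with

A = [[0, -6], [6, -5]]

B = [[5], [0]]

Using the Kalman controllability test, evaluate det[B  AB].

AB = [[0], [30]]
Controllability matrix C = [B  AB] = [[5, 0], [0, 30]]
det(C) = 5·30 - 0·0 = 150 - 0 = 150
Since det(C) ≠ 0, rank(C) = 2 and the system is completely controllable.

150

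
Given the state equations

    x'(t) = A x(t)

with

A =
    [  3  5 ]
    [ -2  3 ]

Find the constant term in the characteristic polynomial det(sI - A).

For a 2×2 matrix, det(sI - A) = s^2 - (tr A)s + det A.
tr A = 6, det A = 19.
So p(s) = s^2 - 6s + 19.
The constant term is 19.

19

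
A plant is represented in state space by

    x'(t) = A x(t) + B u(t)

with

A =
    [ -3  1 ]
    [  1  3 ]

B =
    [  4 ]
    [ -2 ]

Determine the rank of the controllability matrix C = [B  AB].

2

AB = [[-14], [-2]]
Controllability matrix C = [B  AB] = [[4, -14], [-2, -2]]
det(C) = 4·(-2) - (-14)·(-2) = -8 - 28 = -36 ≠ 0, so rank(C) = 2.
rank(C) = 2 = n, so the pair (A, B) is completely controllable.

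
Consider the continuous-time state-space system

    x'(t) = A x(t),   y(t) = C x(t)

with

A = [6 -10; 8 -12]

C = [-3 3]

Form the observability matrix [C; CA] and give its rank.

CA = [[6, -6]]
Observability matrix O = [C; CA] = [[-3, 3], [6, -6]]
Every row of O is a scalar multiple of row 1 = [-3, 3] (multipliers 1, -2), so the rows span a one-dimensional space.
O ≠ 0, hence rank(O) = 1.
rank(O) = 1 < n = 2, so the pair (A, C) is not completely observable.

1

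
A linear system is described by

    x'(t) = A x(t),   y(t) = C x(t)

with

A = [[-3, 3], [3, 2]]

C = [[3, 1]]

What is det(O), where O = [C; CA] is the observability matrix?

39

CA = [[-6, 11]]
Observability matrix O = [C; CA] = [[3, 1], [-6, 11]]
det(O) = 3·11 - 1·(-6) = 33 - (-6) = 39
Since det(O) ≠ 0, rank(O) = 2 and the system is completely observable.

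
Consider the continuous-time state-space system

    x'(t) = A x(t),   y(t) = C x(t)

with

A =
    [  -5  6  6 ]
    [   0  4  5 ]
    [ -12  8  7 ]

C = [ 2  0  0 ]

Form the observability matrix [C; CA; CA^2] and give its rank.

CA = [[-10, 12, 12]]
CA^2 = [[-94, 84, 84]]
Observability matrix O = [C; CA; CA^2] = [[2, 0, 0], [-10, 12, 12], [-94, 84, 84]]
The columns c1, c2, c3 of O are linearly dependent: -c2 + c3 = 0 (check each entry), so rank(O) ≤ 2.
The 2×2 minor from rows 1, 2, columns 1, 2 is 2·12 - 0·(-10) = 24 - 0 = 24 ≠ 0, so rank(O) = 2.
rank(O) = 2 < n = 3, so the pair (A, C) is not completely observable.

2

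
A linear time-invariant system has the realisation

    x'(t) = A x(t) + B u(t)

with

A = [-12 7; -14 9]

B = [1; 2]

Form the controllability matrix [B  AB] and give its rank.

1

AB = [[2], [4]]
Controllability matrix C = [B  AB] = [[1, 2], [2, 4]]
Every column of C is a scalar multiple of column 1 = [1, 2] (multipliers 1, 2), so the columns span a one-dimensional space.
C ≠ 0, hence rank(C) = 1.
rank(C) = 1 < n = 2, so the pair (A, B) is not completely controllable.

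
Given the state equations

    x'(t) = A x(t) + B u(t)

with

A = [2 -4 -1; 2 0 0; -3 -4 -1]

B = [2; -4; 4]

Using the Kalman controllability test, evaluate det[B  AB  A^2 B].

-3776

AB = [[16], [4], [6]]
A^2B = [[10], [32], [-70]]
Controllability matrix C = [B  AB  A^2B] = [[2, 16, 10], [-4, 4, 32], [4, 6, -70]]
Expanding along the first row, det(C) = 2·(4·(-70) - 32·6) - 16·((-4)·(-70) - 32·4) + 10·((-4)·6 - 4·4) = 2·(-472) - 16·152 + 10·(-40) = -3776
Since det(C) ≠ 0, rank(C) = 3 and the system is completely controllable.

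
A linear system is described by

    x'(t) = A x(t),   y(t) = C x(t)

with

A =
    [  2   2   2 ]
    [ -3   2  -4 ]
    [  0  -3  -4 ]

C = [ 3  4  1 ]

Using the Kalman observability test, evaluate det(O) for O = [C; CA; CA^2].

4887

CA = [[-6, 11, -14]]
CA^2 = [[-45, 52, 0]]
Observability matrix O = [C; CA; CA^2] = [[3, 4, 1], [-6, 11, -14], [-45, 52, 0]]
Expanding along the first row, det(O) = 3·(11·0 - (-14)·52) - 4·((-6)·0 - (-14)·(-45)) + 1·((-6)·52 - 11·(-45)) = 3·728 - 4·(-630) + 1·183 = 4887
Since det(O) ≠ 0, rank(O) = 3 and the system is completely observable.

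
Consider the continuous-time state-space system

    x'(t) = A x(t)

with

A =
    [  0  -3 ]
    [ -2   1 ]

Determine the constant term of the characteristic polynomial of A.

-6

For a 2×2 matrix, det(sI - A) = s^2 - (tr A)s + det A.
tr A = 1, det A = -6.
So p(s) = s^2 - s - 6.
The constant term is -6.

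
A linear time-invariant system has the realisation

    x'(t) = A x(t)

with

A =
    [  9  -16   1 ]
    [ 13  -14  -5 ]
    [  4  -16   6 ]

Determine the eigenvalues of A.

det(sI - A) = s^3 - (tr A)s^2 + (M11 + M22 + M33)s - det A, where Mii is the 2×2 principal minor of A obtained by deleting row i and column i.
tr A = 9 + (-14) + 6 = 1; M11 = (-14)·6 - (-5)·(-16) = -84 - 80 = -164; M22 = 9·6 - 1·4 = 54 - 4 = 50; M33 = 9·(-14) - (-16)·13 = -126 - (-208) = 82; sum of minors = -32.
det A = 9·((-14)·6 - (-5)·(-16)) - (-16)·(13·6 - (-5)·4) + 1·(13·(-16) - (-14)·4) = 9·(-164) - (-16)·98 + 1·(-152) = -60.
So p(s) = det(sI - A) = s^3 - s^2 - 32s + 60.
Rational-root test: any integer root divides 60. Testing small divisors, s = 2 works: p(2) = 8 + (-4) + (-64) + 60 = 0, so (s - 2) is a factor.
Dividing, p(s) = (s - 2)(s^2 + s - 30).
Factor s^2 + s - 30: two numbers with sum -1 and product -30 are 5 and -6, so s^2 + s - 30 = (s - 5)(s + 6).
Hence p(s) = (s - 5) (s - 2) (s + 6), with roots -6, 2, 5.
At least one eigenvalue has non-negative real part, so the system is not asymptotically stable.

-6, 2, 5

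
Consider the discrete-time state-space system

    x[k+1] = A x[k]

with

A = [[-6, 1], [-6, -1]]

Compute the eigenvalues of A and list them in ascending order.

det(zI - A) = z^2 - (tr A)z + det A, with tr A = (-6) + (-1) = -7 and det A = (-6)·(-1) - 1·(-6) = 6 - (-6) = 12.
So p(z) = det(zI - A) = z^2 + 7z + 12.
Factor z^2 + 7z + 12: two numbers with sum -7 and product 12 are -3 and -4, so z^2 + 7z + 12 = (z + 3)(z + 4).
Hence p(z) = (z + 3) (z + 4), with roots -4, -3.

-4, -3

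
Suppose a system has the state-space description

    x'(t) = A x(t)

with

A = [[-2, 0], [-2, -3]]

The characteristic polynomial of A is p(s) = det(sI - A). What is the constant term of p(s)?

For a 2×2 matrix, det(sI - A) = s^2 - (tr A)s + det A.
tr A = -5, det A = 6.
So p(s) = s^2 + 5s + 6.
The constant term is 6.

6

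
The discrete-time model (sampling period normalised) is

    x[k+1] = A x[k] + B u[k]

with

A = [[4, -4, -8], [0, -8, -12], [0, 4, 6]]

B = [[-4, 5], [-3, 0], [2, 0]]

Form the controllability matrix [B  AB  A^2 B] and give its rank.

2

AB = [[-20, 20], [0, 0], [0, 0]]
A^2B = [[-80, 80], [0, 0], [0, 0]]
Controllability matrix C = [B  AB  A^2B] = [[-4, 5, -20, 20, -80, 80], [-3, 0, 0, 0, 0, 0], [2, 0, 0, 0, 0, 0]]
The rows r1, r2, r3 of C are linearly dependent: 2·r2 + 3·r3 = 0 (check each entry), so rank(C) ≤ 2.
The 2×2 minor from rows 1, 2, columns 1, 2 is (-4)·0 - 5·(-3) = 0 - (-15) = 15 ≠ 0, so rank(C) = 2.
rank(C) = 2 < n = 3, so the pair (A, B) is not completely controllable.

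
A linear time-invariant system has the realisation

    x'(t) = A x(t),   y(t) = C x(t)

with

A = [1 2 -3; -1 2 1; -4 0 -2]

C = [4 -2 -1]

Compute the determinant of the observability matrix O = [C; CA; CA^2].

2504

CA = [[10, 4, -12]]
CA^2 = [[54, 28, -2]]
Observability matrix O = [C; CA; CA^2] = [[4, -2, -1], [10, 4, -12], [54, 28, -2]]
Expanding along the first row, det(O) = 4·(4·(-2) - (-12)·28) - (-2)·(10·(-2) - (-12)·54) + (-1)·(10·28 - 4·54) = 4·328 - (-2)·628 + (-1)·64 = 2504
Since det(O) ≠ 0, rank(O) = 3 and the system is completely observable.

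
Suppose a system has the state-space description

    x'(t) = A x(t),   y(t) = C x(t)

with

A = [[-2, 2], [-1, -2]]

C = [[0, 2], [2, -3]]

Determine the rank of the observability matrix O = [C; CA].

2

CA = [[-2, -4], [-1, 10]]
Observability matrix O = [C; CA] = [[0, 2], [2, -3], [-2, -4], [-1, 10]]
Take the 2×2 submatrix of O formed by rows 1, 2: [[0, 2], [2, -3]]. Its determinant is 0·(-3) - 2·2 = 0 - 4 = -4 ≠ 0.
So rank(O) ≥ 2; since O has 2 columns, rank(O) = 2.
rank(O) = 2 = n, so the pair (A, C) is completely observable.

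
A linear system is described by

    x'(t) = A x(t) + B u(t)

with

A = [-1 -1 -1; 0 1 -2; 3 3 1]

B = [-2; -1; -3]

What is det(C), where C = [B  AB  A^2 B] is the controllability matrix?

-1275

AB = [[6], [5], [-12]]
A^2B = [[1], [29], [21]]
Controllability matrix C = [B  AB  A^2B] = [[-2, 6, 1], [-1, 5, 29], [-3, -12, 21]]
Expanding along the first row, det(C) = (-2)·(5·21 - 29·(-12)) - 6·((-1)·21 - 29·(-3)) + 1·((-1)·(-12) - 5·(-3)) = (-2)·453 - 6·66 + 1·27 = -1275
Since det(C) ≠ 0, rank(C) = 3 and the system is completely controllable.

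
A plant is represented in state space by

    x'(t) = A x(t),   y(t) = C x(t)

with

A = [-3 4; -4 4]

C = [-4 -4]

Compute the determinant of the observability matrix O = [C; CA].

240

CA = [[28, -32]]
Observability matrix O = [C; CA] = [[-4, -4], [28, -32]]
det(O) = (-4)·(-32) - (-4)·28 = 128 - (-112) = 240
Since det(O) ≠ 0, rank(O) = 2 and the system is completely observable.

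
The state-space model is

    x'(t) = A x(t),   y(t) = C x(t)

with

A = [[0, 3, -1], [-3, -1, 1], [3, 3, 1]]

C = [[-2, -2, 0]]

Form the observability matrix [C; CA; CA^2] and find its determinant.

-200

CA = [[6, -4, 0]]
CA^2 = [[12, 22, -10]]
Observability matrix O = [C; CA; CA^2] = [[-2, -2, 0], [6, -4, 0], [12, 22, -10]]
Expanding along the first row, det(O) = (-2)·((-4)·(-10) - 0·22) - (-2)·(6·(-10) - 0·12) + 0·(6·22 - (-4)·12) = (-2)·40 - (-2)·(-60) + 0·180 = -200
Since det(O) ≠ 0, rank(O) = 3 and the system is completely observable.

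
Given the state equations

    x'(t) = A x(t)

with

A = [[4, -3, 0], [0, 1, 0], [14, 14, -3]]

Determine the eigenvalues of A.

det(sI - A) = s^3 - (tr A)s^2 + (M11 + M22 + M33)s - det A, where Mii is the 2×2 principal minor of A obtained by deleting row i and column i.
tr A = 4 + 1 + (-3) = 2; M11 = 1·(-3) - 0·14 = -3 - 0 = -3; M22 = 4·(-3) - 0·14 = -12 - 0 = -12; M33 = 4·1 - (-3)·0 = 4 - 0 = 4; sum of minors = -11.
det A = 4·(1·(-3) - 0·14) - (-3)·(0·(-3) - 0·14) + 0·(0·14 - 1·14) = 4·(-3) - (-3)·0 + 0·(-14) = -12.
So p(s) = det(sI - A) = s^3 - 2s^2 - 11s + 12.
Rational-root test: any integer root divides 12. Testing small divisors, s = 1 works: p(1) = 1 + (-2) + (-11) + 12 = 0, so (s - 1) is a factor.
Dividing, p(s) = (s - 1)(s^2 - s - 12).
Factor s^2 - s - 12: two numbers with sum 1 and product -12 are 4 and -3, so s^2 - s - 12 = (s - 4)(s + 3).
Hence p(s) = (s - 4) (s - 1) (s + 3), with roots -3, 1, 4.
At least one eigenvalue has non-negative real part, so the system is not asymptotically stable.

-3, 1, 4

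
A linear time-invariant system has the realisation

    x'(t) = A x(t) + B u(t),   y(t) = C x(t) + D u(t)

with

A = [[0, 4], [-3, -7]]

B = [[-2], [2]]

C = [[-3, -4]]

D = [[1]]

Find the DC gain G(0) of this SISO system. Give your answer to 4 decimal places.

0.5000

G(0) = C(-A)^{-1}B + D = -C A^{-1} B + D.
det A = 12, so A^{-1} = (1/12)·adj(A) = [[-7/12, -1/3], [1/4, 0]]
A^{-1} B = [1/2, -1/2]^T
C A^{-1} B = 1/2
G(0) = D - C A^{-1} B = 1 - (1/2) = 1/2 ≈ 0.5000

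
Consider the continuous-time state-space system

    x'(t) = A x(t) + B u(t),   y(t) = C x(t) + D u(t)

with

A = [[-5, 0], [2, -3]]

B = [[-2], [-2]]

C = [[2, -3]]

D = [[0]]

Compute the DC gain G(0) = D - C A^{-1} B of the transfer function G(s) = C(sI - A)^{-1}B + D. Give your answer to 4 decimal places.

G(0) = C(-A)^{-1}B + D = -C A^{-1} B + D.
det A = 15, so A^{-1} = (1/15)·adj(A) = [[-1/5, 0], [-2/15, -1/3]]
A^{-1} B = [2/5, 14/15]^T
C A^{-1} B = -2
G(0) = D - C A^{-1} B = 0 - (-2) = 2

2.0000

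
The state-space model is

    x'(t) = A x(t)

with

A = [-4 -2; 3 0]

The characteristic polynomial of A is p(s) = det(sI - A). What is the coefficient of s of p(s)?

4

For a 2×2 matrix, det(sI - A) = s^2 - (tr A)s + det A.
tr A = -4, det A = 6.
So p(s) = s^2 + 4s + 6.
The coefficient of s is 4.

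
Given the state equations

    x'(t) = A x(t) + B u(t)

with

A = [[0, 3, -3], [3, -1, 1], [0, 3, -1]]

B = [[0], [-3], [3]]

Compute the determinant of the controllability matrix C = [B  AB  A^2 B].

AB = [[-18], [6], [-12]]
A^2B = [[54], [-72], [30]]
Controllability matrix C = [B  AB  A^2B] = [[0, -18, 54], [-3, 6, -72], [3, -12, 30]]
Expanding along the first row, det(C) = 0·(6·30 - (-72)·(-12)) - (-18)·((-3)·30 - (-72)·3) + 54·((-3)·(-12) - 6·3) = 0·(-684) - (-18)·126 + 54·18 = 3240
Since det(C) ≠ 0, rank(C) = 3 and the system is completely controllable.

3240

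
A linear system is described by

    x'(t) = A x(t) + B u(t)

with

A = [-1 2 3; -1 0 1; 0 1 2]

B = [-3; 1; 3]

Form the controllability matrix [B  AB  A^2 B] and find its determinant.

-1290

AB = [[14], [6], [7]]
A^2B = [[19], [-7], [20]]
Controllability matrix C = [B  AB  A^2B] = [[-3, 14, 19], [1, 6, -7], [3, 7, 20]]
Expanding along the first row, det(C) = (-3)·(6·20 - (-7)·7) - 14·(1·20 - (-7)·3) + 19·(1·7 - 6·3) = (-3)·169 - 14·41 + 19·(-11) = -1290
Since det(C) ≠ 0, rank(C) = 3 and the system is completely controllable.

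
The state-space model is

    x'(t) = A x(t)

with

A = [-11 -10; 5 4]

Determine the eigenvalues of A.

-6, -1

det(sI - A) = s^2 - (tr A)s + det A, with tr A = (-11) + 4 = -7 and det A = (-11)·4 - (-10)·5 = -44 - (-50) = 6.
So p(s) = det(sI - A) = s^2 + 7s + 6.
Factor s^2 + 7s + 6: two numbers with sum -7 and product 6 are -1 and -6, so s^2 + 7s + 6 = (s + 1)(s + 6).
Hence p(s) = (s + 1) (s + 6), with roots -6, -1.
All eigenvalues have negative real part, so the system is asymptotically stable.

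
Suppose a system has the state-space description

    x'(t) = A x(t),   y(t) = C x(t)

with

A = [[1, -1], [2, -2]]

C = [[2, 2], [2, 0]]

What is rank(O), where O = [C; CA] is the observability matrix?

CA = [[6, -6], [2, -2]]
Observability matrix O = [C; CA] = [[2, 2], [2, 0], [6, -6], [2, -2]]
Take the 2×2 submatrix of O formed by rows 1, 2: [[2, 2], [2, 0]]. Its determinant is 2·0 - 2·2 = 0 - 4 = -4 ≠ 0.
So rank(O) ≥ 2; since O has 2 columns, rank(O) = 2.
rank(O) = 2 = n, so the pair (A, C) is completely observable.

2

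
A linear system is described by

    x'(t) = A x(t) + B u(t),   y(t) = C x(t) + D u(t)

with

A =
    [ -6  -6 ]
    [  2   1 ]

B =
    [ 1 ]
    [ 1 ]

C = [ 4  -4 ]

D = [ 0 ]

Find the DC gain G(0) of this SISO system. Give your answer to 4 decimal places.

G(0) = C(-A)^{-1}B + D = -C A^{-1} B + D.
det A = 6, so A^{-1} = (1/6)·adj(A) = [[1/6, 1], [-1/3, -1]]
A^{-1} B = [7/6, -4/3]^T
C A^{-1} B = 10
G(0) = D - C A^{-1} B = 0 - (10) = -10

-10.0000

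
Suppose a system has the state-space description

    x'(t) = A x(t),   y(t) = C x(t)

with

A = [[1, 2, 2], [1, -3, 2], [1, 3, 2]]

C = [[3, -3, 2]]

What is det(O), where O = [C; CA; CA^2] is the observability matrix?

2644

CA = [[2, 21, 4]]
CA^2 = [[27, -47, 54]]
Observability matrix O = [C; CA; CA^2] = [[3, -3, 2], [2, 21, 4], [27, -47, 54]]
Expanding along the first row, det(O) = 3·(21·54 - 4·(-47)) - (-3)·(2·54 - 4·27) + 2·(2·(-47) - 21·27) = 3·1322 - (-3)·0 + 2·(-661) = 2644
Since det(O) ≠ 0, rank(O) = 3 and the system is completely observable.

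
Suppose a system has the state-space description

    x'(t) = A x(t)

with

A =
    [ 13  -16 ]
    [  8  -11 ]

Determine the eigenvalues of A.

det(sI - A) = s^2 - (tr A)s + det A, with tr A = 13 + (-11) = 2 and det A = 13·(-11) - (-16)·8 = -143 - (-128) = -15.
So p(s) = det(sI - A) = s^2 - 2s - 15.
Factor s^2 - 2s - 15: two numbers with sum 2 and product -15 are 5 and -3, so s^2 - 2s - 15 = (s - 5)(s + 3).
Hence p(s) = (s - 5) (s + 3), with roots -3, 5.
At least one eigenvalue has non-negative real part, so the system is not asymptotically stable.

-3, 5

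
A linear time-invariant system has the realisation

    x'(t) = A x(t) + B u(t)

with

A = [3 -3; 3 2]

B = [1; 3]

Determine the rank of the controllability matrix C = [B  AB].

AB = [[-6], [9]]
Controllability matrix C = [B  AB] = [[1, -6], [3, 9]]
det(C) = 1·9 - (-6)·3 = 9 - (-18) = 27 ≠ 0, so rank(C) = 2.
rank(C) = 2 = n, so the pair (A, B) is completely controllable.

2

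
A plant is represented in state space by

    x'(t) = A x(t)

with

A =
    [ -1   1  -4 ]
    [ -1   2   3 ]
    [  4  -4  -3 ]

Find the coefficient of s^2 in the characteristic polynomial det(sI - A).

2

Expand det(sI - A) for the 3×3 matrix.
p(s) = s^3 + 2s^2 + 24s - 19.
(Check: constant term = det(-A) = (-1)^3 det A = -19; coefficient of s^2 = -tr A = 2.)
The coefficient of s^2 is 2.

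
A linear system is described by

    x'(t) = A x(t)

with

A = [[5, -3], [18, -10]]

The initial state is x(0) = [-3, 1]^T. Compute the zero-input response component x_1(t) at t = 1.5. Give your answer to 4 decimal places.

det(sI - A) = s^2 - (tr A)s + det A, with tr A = 5 + (-10) = -5 and det A = 5·(-10) - (-3)·18 = -50 - (-54) = 4.
So p(s) = det(sI - A) = s^2 + 5s + 4.
Factor s^2 + 5s + 4: two numbers with sum -5 and product 4 are -1 and -4, so s^2 + 5s + 4 = (s + 1)(s + 4).
Hence p(s) = (s + 1) (s + 4), with roots -4, -1.
The eigenvalues -4, -1 are distinct and real, so A is diagonalisable and x(t) = e^{At} x(0) = V diag(e^{λ_i t}) V^{-1} x(0), where the columns of V are the eigenvectors.
λ = -4: A - (-4)I = [[9, -3], [18, -6]]. Row 1 gives 9·v1 + (-3)·v2 = 0, so take v_1 = [1, 3]^T.
λ = -1: A - (-1)I = [[6, -3], [18, -9]]. Row 1 gives 6·v1 + (-3)·v2 = 0, so take v_2 = [1, 2]^T.
V = [v_1 v_2] = [[1, 1], [3, 2]] has det V = -1, so V^{-1} = adj(V)/det V = [[-2, 1], [3, -1]].
Modal coordinates z(0) = V^{-1} x(0): (-2)·(-3) + 1·1 = 7; 3·(-3) + (-1)·1 = -10; so z(0) = [7, -10]^T.
x_1(t) = Σ_i (v_i)_1 · z_i(0) · e^{λ_i t} (row 1 of V times the modal terms).
x_1(1.5) = 1·7·e^{-4·1.5} + 1·(-10)·e^{-1·1.5} = 7·0.00247875 + (-10)·0.22313016 = -2.2140.

-2.2140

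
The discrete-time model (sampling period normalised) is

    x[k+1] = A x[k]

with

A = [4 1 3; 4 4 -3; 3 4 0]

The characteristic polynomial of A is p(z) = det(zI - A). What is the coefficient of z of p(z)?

15

Expand det(zI - A) for the 3×3 matrix.
p(z) = z^3 - 8z^2 + 15z - 51.
(Check: constant term = det(-A) = (-1)^3 det A = -51; coefficient of z^2 = -tr A = -8.)
The coefficient of z is 15.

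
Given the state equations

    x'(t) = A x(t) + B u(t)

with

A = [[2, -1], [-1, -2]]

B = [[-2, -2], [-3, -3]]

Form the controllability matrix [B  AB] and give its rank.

2

AB = [[-1, -1], [8, 8]]
Controllability matrix C = [B  AB] = [[-2, -2, -1, -1], [-3, -3, 8, 8]]
Take the 2×2 submatrix of C formed by columns 1, 3: [[-2, -1], [-3, 8]]. Its determinant is (-2)·8 - (-1)·(-3) = -16 - 3 = -19 ≠ 0.
So rank(C) ≥ 2; since C has 2 rows, rank(C) = 2.
rank(C) = 2 = n, so the pair (A, B) is completely controllable.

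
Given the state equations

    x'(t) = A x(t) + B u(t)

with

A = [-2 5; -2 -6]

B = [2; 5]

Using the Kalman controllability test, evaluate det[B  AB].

-173

AB = [[21], [-34]]
Controllability matrix C = [B  AB] = [[2, 21], [5, -34]]
det(C) = 2·(-34) - 21·5 = -68 - 105 = -173
Since det(C) ≠ 0, rank(C) = 2 and the system is completely controllable.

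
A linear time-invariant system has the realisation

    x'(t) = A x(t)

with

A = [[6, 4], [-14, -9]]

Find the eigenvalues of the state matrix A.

det(sI - A) = s^2 - (tr A)s + det A, with tr A = 6 + (-9) = -3 and det A = 6·(-9) - 4·(-14) = -54 - (-56) = 2.
So p(s) = det(sI - A) = s^2 + 3s + 2.
Factor s^2 + 3s + 2: two numbers with sum -3 and product 2 are -1 and -2, so s^2 + 3s + 2 = (s + 1)(s + 2).
Hence p(s) = (s + 1) (s + 2), with roots -2, -1.
All eigenvalues have negative real part, so the system is asymptotically stable.

-2, -1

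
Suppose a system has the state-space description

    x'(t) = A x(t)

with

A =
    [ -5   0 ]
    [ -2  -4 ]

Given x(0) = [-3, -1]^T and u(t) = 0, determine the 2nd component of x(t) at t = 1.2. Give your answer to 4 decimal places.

0.0263

det(sI - A) = s^2 - (tr A)s + det A, with tr A = (-5) + (-4) = -9 and det A = (-5)·(-4) - 0·(-2) = 20 - 0 = 20.
So p(s) = det(sI - A) = s^2 + 9s + 20.
Factor s^2 + 9s + 20: two numbers with sum -9 and product 20 are -4 and -5, so s^2 + 9s + 20 = (s + 4)(s + 5).
Hence p(s) = (s + 4) (s + 5), with roots -5, -4.
The eigenvalues -5, -4 are distinct and real, so A is diagonalisable and x(t) = e^{At} x(0) = V diag(e^{λ_i t}) V^{-1} x(0), where the columns of V are the eigenvectors.
λ = -5: A - (-5)I = [[0, 0], [-2, 1]]. Row 2 gives (-2)·v1 + 1·v2 = 0, so take v_1 = [-1, -2]^T.
λ = -4: A - (-4)I = [[-1, 0], [-2, 0]]. Row 1 gives (-1)·v1 + 0·v2 = 0, so take v_2 = [0, -1]^T.
V = [v_1 v_2] = [[-1, 0], [-2, -1]] has det V = 1, so V^{-1} = adj(V)/det V = [[-1, 0], [2, -1]].
Modal coordinates z(0) = V^{-1} x(0): (-1)·(-3) + 0·(-1) = 3; 2·(-3) + (-1)·(-1) = -5; so z(0) = [3, -5]^T.
x_2(t) = Σ_i (v_i)_2 · z_i(0) · e^{λ_i t} (row 2 of V times the modal terms).
x_2(1.2) = (-2)·3·e^{-5·1.2} + (-1)·(-5)·e^{-4·1.2} = (-6)·0.002479 + 5·0.008230 = 0.0263.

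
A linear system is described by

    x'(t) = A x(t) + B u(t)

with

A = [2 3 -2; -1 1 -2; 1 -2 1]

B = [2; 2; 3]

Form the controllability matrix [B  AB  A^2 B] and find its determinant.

-700

AB = [[4], [-6], [1]]
A^2B = [[-12], [-12], [17]]
Controllability matrix C = [B  AB  A^2B] = [[2, 4, -12], [2, -6, -12], [3, 1, 17]]
Expanding along the first row, det(C) = 2·((-6)·17 - (-12)·1) - 4·(2·17 - (-12)·3) + (-12)·(2·1 - (-6)·3) = 2·(-90) - 4·70 + (-12)·20 = -700
Since det(C) ≠ 0, rank(C) = 3 and the system is completely controllable.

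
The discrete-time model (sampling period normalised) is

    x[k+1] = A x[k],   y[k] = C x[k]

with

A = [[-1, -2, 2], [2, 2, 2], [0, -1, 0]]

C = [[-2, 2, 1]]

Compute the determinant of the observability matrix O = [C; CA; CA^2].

CA = [[6, 7, 0]]
CA^2 = [[8, 2, 26]]
Observability matrix O = [C; CA; CA^2] = [[-2, 2, 1], [6, 7, 0], [8, 2, 26]]
Expanding along the first row, det(O) = (-2)·(7·26 - 0·2) - 2·(6·26 - 0·8) + 1·(6·2 - 7·8) = (-2)·182 - 2·156 + 1·(-44) = -720
Since det(O) ≠ 0, rank(O) = 3 and the system is completely observable.

-720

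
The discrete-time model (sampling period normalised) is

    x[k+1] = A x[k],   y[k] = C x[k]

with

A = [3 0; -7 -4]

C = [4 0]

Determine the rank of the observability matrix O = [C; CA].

CA = [[12, 0]]
Observability matrix O = [C; CA] = [[4, 0], [12, 0]]
Every row of O is a scalar multiple of row 1 = [4, 0] (multipliers 1, 3), so the rows span a one-dimensional space.
O ≠ 0, hence rank(O) = 1.
rank(O) = 1 < n = 2, so the pair (A, C) is not completely observable.

1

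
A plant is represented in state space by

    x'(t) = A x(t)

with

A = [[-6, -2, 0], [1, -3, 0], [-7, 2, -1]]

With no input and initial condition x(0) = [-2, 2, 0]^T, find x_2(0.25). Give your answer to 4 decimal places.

0.7358

det(sI - A) = s^3 - (tr A)s^2 + (M11 + M22 + M33)s - det A, where Mii is the 2×2 principal minor of A obtained by deleting row i and column i.
tr A = (-6) + (-3) + (-1) = -10; M11 = (-3)·(-1) - 0·2 = 3 - 0 = 3; M22 = (-6)·(-1) - 0·(-7) = 6 - 0 = 6; M33 = (-6)·(-3) - (-2)·1 = 18 - (-2) = 20; sum of minors = 29.
det A = (-6)·((-3)·(-1) - 0·2) - (-2)·(1·(-1) - 0·(-7)) + 0·(1·2 - (-3)·(-7)) = (-6)·3 - (-2)·(-1) + 0·(-19) = -20.
So p(s) = det(sI - A) = s^3 + 10s^2 + 29s + 20.
Rational-root test: any integer root divides 20. Testing small divisors, s = -1 works: p(-1) = -1 + 10 + (-29) + 20 = 0, so (s + 1) is a factor.
Dividing, p(s) = (s + 1)(s^2 + 9s + 20).
Factor s^2 + 9s + 20: two numbers with sum -9 and product 20 are -4 and -5, so s^2 + 9s + 20 = (s + 4)(s + 5).
Hence p(s) = (s + 1) (s + 4) (s + 5), with roots -5, -4, -1.
The eigenvalues -5, -4, -1 are distinct and real, so A is diagonalisable and x(t) = e^{At} x(0) = V diag(e^{λ_i t}) V^{-1} x(0), where the columns of V are the eigenvectors.
λ = -5: A - (-5)I = [[-1, -2, 0], [1, 2, 0], [-7, 2, 4]]. v must be orthogonal to every row; (row 1) × (row 3) = [-8, 4, -16], so take v_1 = [-2, 1, -4]^T.
λ = -4: A - (-4)I = [[-2, -2, 0], [1, 1, 0], [-7, 2, 3]]. v must be orthogonal to every row; (row 1) × (row 3) = [-6, 6, -18], so take v_2 = [-1, 1, -3]^T.
λ = -1: A - (-1)I = [[-5, -2, 0], [1, -2, 0], [-7, 2, 0]]. v must be orthogonal to every row; (row 1) × (row 2) = [0, 0, 12], so take v_3 = [0, 0, 1]^T.
V = [v_1 v_2 v_3] = [[-2, -1, 0], [1, 1, 0], [-4, -3, 1]] has det V = -1, so V^{-1} = adj(V)/det V = [[-1, -1, 0], [1, 2, 0], [-1, 2, 1]].
Modal coordinates z(0) = V^{-1} x(0): (-1)·(-2) + (-1)·2 + 0·0 = 0; 1·(-2) + 2·2 + 0·0 = 2; (-1)·(-2) + 2·2 + 1·0 = 6; so z(0) = [0, 2, 6]^T.
x_2(t) = Σ_i (v_i)_2 · z_i(0) · e^{λ_i t} (row 2 of V times the modal terms).
x_2(0.25) = 1·0·e^{-5·0.25} + 1·2·e^{-4·0.25} + 0·6·e^{-1·0.25} = 0·0.286505 + 2·0.367879 + 0·0.778801 = 0.7358.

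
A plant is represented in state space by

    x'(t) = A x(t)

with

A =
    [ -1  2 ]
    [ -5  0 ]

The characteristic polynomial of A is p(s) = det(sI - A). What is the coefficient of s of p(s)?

For a 2×2 matrix, det(sI - A) = s^2 - (tr A)s + det A.
tr A = -1, det A = 10.
So p(s) = s^2 + s + 10.
The coefficient of s is 1.

1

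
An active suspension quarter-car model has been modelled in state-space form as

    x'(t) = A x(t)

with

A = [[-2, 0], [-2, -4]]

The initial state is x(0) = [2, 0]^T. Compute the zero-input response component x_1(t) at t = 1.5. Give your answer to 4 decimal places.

0.0996

det(sI - A) = s^2 - (tr A)s + det A, with tr A = (-2) + (-4) = -6 and det A = (-2)·(-4) - 0·(-2) = 8 - 0 = 8.
So p(s) = det(sI - A) = s^2 + 6s + 8.
Factor s^2 + 6s + 8: two numbers with sum -6 and product 8 are -2 and -4, so s^2 + 6s + 8 = (s + 2)(s + 4).
Hence p(s) = (s + 2) (s + 4), with roots -4, -2.
The eigenvalues -4, -2 are distinct and real, so A is diagonalisable and x(t) = e^{At} x(0) = V diag(e^{λ_i t}) V^{-1} x(0), where the columns of V are the eigenvectors.
λ = -4: A - (-4)I = [[2, 0], [-2, 0]]. Row 1 gives 2·v1 + 0·v2 = 0, so take v_1 = [0, 1]^T.
λ = -2: A - (-2)I = [[0, 0], [-2, -2]]. Row 2 gives (-2)·v1 + (-2)·v2 = 0, so take v_2 = [1, -1]^T.
V = [v_1 v_2] = [[0, 1], [1, -1]] has det V = -1, so V^{-1} = adj(V)/det V = [[1, 1], [1, 0]].
Modal coordinates z(0) = V^{-1} x(0): 1·2 + 1·0 = 2; 1·2 + 0·0 = 2; so z(0) = [2, 2]^T.
x_1(t) = Σ_i (v_i)_1 · z_i(0) · e^{λ_i t} (row 1 of V times the modal terms).
x_1(1.5) = 0·2·e^{-4·1.5} + 1·2·e^{-2·1.5} = 0·0.002479 + 2·0.049787 = 0.0996.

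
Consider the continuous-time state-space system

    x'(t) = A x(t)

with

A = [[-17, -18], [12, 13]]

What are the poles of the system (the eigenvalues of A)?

-5, 1

det(sI - A) = s^2 - (tr A)s + det A, with tr A = (-17) + 13 = -4 and det A = (-17)·13 - (-18)·12 = -221 - (-216) = -5.
So p(s) = det(sI - A) = s^2 + 4s - 5.
Factor s^2 + 4s - 5: two numbers with sum -4 and product -5 are 1 and -5, so s^2 + 4s - 5 = (s - 1)(s + 5).
Hence p(s) = (s - 1) (s + 5), with roots -5, 1.
At least one eigenvalue has non-negative real part, so the system is not asymptotically stable.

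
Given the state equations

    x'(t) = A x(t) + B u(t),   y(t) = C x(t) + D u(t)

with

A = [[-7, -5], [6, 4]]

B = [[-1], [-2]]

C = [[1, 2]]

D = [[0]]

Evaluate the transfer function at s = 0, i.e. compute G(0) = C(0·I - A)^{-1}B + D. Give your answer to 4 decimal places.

-13.0000

G(0) = C(-A)^{-1}B + D = -C A^{-1} B + D.
det A = 2, so A^{-1} = (1/2)·adj(A) = [[2, 5/2], [-3, -7/2]]
A^{-1} B = [-7, 10]^T
C A^{-1} B = 13
G(0) = D - C A^{-1} B = 0 - (13) = -13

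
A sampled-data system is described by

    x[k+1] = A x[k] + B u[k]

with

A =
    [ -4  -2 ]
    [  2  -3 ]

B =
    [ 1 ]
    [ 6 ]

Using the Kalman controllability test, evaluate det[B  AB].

80

AB = [[-16], [-16]]
Controllability matrix C = [B  AB] = [[1, -16], [6, -16]]
det(C) = 1·(-16) - (-16)·6 = -16 - (-96) = 80
Since det(C) ≠ 0, rank(C) = 2 and the system is completely controllable.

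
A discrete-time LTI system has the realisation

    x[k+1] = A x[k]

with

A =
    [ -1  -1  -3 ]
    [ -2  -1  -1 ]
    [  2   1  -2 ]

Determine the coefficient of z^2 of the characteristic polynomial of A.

Expand det(zI - A) for the 3×3 matrix.
p(z) = z^3 + 4z^2 + 10z - 3.
(Check: constant term = det(-A) = (-1)^3 det A = -3; coefficient of z^2 = -tr A = 4.)
The coefficient of z^2 is 4.

4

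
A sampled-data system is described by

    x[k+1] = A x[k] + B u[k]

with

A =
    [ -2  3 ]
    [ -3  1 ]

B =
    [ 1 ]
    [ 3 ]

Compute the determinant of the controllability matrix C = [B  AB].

-21

AB = [[7], [0]]
Controllability matrix C = [B  AB] = [[1, 7], [3, 0]]
det(C) = 1·0 - 7·3 = 0 - 21 = -21
Since det(C) ≠ 0, rank(C) = 2 and the system is completely controllable.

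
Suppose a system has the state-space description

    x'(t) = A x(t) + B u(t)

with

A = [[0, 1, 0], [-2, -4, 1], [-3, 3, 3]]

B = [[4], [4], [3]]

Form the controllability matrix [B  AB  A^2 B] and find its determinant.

681

AB = [[4], [-21], [9]]
A^2B = [[-21], [85], [-48]]
Controllability matrix C = [B  AB  A^2B] = [[4, 4, -21], [4, -21, 85], [3, 9, -48]]
Expanding along the first row, det(C) = 4·((-21)·(-48) - 85·9) - 4·(4·(-48) - 85·3) + (-21)·(4·9 - (-21)·3) = 4·243 - 4·(-447) + (-21)·99 = 681
Since det(C) ≠ 0, rank(C) = 3 and the system is completely controllable.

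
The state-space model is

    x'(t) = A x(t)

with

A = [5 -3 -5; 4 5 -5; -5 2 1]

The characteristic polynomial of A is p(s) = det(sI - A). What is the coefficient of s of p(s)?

Expand det(sI - A) for the 3×3 matrix.
p(s) = s^3 - 11s^2 + 32s + 153.
(Check: constant term = det(-A) = (-1)^3 det A = 153; coefficient of s^2 = -tr A = -11.)
The coefficient of s is 32.

32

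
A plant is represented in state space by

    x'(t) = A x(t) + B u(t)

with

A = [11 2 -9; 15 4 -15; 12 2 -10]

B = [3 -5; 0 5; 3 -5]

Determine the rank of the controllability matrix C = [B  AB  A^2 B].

AB = [[6, 0], [0, 20], [6, 0]]
A^2B = [[12, 40], [0, 80], [12, 40]]
Controllability matrix C = [B  AB  A^2B] = [[3, -5, 6, 0, 12, 40], [0, 5, 0, 20, 0, 80], [3, -5, 6, 0, 12, 40]]
The rows r1, r2, r3 of C are linearly dependent: -r1 + r3 = 0 (check each entry), so rank(C) ≤ 2.
The 2×2 minor from rows 1, 2, columns 1, 2 is 3·5 - (-5)·0 = 15 - 0 = 15 ≠ 0, so rank(C) = 2.
rank(C) = 2 < n = 3, so the pair (A, B) is not completely controllable.

2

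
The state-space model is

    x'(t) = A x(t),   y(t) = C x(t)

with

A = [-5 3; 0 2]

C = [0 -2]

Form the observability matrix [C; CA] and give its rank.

CA = [[0, -4]]
Observability matrix O = [C; CA] = [[0, -2], [0, -4]]
Every row of O is a scalar multiple of row 1 = [0, -2] (multipliers 1, 2), so the rows span a one-dimensional space.
O ≠ 0, hence rank(O) = 1.
rank(O) = 1 < n = 2, so the pair (A, C) is not completely observable.

1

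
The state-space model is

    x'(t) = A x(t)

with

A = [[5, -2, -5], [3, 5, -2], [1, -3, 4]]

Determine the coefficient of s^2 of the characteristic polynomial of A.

Expand det(sI - A) for the 3×3 matrix.
p(s) = s^3 - 14s^2 + 70s - 168.
(Check: constant term = det(-A) = (-1)^3 det A = -168; coefficient of s^2 = -tr A = -14.)
The coefficient of s^2 is -14.

-14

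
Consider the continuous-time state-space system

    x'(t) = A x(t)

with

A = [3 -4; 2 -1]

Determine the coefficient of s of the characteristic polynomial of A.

For a 2×2 matrix, det(sI - A) = s^2 - (tr A)s + det A.
tr A = 2, det A = 5.
So p(s) = s^2 - 2s + 5.
The coefficient of s is -2.

-2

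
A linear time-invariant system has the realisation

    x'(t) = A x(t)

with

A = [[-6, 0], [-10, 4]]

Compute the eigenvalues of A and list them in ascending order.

det(sI - A) = s^2 - (tr A)s + det A, with tr A = (-6) + 4 = -2 and det A = (-6)·4 - 0·(-10) = -24 - 0 = -24.
So p(s) = det(sI - A) = s^2 + 2s - 24.
Factor s^2 + 2s - 24: two numbers with sum -2 and product -24 are 4 and -6, so s^2 + 2s - 24 = (s - 4)(s + 6).
Hence p(s) = (s - 4) (s + 6), with roots -6, 4.
At least one eigenvalue has non-negative real part, so the system is not asymptotically stable.

-6, 4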